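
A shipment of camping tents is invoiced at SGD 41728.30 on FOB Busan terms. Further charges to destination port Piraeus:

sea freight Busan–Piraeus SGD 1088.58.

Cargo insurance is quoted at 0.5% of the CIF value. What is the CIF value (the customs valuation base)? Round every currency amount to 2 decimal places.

CIF value: SGD 43032.04

Let C be the CIF value. C = FOB price + freight + 0.5% × C
C − 0.5% × C = 41728.30 + 1088.58
0.995 × C = 42816.88
C = 42816.88 / 0.995 = 43032.04
Insurance premium = 0.5% × 43032.04 = 215.16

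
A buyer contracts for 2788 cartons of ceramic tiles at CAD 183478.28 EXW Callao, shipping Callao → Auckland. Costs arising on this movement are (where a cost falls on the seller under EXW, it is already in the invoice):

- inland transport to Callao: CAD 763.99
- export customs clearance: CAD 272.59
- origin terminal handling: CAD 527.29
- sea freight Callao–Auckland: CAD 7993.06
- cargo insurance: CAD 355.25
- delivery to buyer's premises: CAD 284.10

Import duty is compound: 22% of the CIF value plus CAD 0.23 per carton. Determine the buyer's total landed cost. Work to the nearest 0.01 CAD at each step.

Total landed cost: CAD 236861.70

EXW: the seller makes goods available at their premises; the buyer bears all onward costs.
CIF value = EXW price + inland to port + export clearance + origin terminal + freight + insurance = 183478.28 + 763.99 + 272.59 + 527.29 + 7993.06 + 355.25 = 193390.46
Ad valorem component: 193390.46 × 22% = 42545.90
Specific component: 2788 × 0.23 = 641.24
Import duty = 42545.90 + 641.24 = 43187.14
Buyer bears: inland to port 763.99 + export clearance 272.59 + origin terminal 527.29 + freight 7993.06 + insurance 355.25 + delivery 284.10 + duty 43187.14 = 53383.42
Landed cost = invoice 183478.28 + 53383.42 = 236861.70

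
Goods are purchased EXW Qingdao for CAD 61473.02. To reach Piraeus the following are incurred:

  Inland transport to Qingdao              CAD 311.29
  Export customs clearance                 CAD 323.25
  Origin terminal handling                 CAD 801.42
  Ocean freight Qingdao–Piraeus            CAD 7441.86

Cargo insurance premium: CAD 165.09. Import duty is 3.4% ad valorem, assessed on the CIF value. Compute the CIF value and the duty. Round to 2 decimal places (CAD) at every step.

CIF = EXW price + pre-shipment costs + freight + insurance
CIF = 61473.02 + 311.29 + 323.25 + 801.42 + 7441.86 + 165.09 = 70515.93
Import duty = 70515.93 × 3.4% = 2397.54

CIF value: CAD 70515.93; import duty: CAD 2397.54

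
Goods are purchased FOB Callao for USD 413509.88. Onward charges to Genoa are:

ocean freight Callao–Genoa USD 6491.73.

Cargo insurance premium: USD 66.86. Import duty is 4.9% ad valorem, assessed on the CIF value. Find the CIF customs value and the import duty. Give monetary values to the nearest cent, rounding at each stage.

CIF value: USD 420068.47; import duty: USD 20583.36

CIF = FOB price + freight + insurance
CIF = 413509.88 + 6491.73 + 66.86 = 420068.47
Import duty = 420068.47 × 4.9% = 20583.36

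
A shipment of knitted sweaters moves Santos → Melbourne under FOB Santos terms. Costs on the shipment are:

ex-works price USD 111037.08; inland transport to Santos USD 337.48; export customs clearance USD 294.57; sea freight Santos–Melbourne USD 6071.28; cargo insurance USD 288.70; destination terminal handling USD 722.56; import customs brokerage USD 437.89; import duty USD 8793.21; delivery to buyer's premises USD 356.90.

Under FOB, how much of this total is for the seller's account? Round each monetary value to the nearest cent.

Seller's account: USD 111669.13

FOB: the seller bears costs until goods are on board at the origin port; the buyer bears freight, insurance and all costs thereafter.
Seller's account: goods 111037.08 + inland to port 337.48 + export clearance 294.57 = 111669.13
Buyer's account: freight 6071.28 + insurance 288.70 + destination terminal 722.56 + brokerage 437.89 + duty 8793.21 + delivery 356.90 = 16670.54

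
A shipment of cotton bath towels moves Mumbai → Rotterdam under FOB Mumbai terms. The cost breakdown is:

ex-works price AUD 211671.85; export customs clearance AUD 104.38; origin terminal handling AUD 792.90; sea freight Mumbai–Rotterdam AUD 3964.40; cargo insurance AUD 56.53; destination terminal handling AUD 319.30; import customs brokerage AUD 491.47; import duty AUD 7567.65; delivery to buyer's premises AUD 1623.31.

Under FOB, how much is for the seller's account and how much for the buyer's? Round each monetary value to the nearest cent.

FOB: the seller bears costs until goods are on board at the origin port; the buyer bears freight, insurance and all costs thereafter.
Seller's account: goods 211671.85 + export clearance 104.38 + origin terminal 792.90 = 212569.13
Buyer's account: freight 3964.40 + insurance 56.53 + destination terminal 319.30 + brokerage 491.47 + duty 7567.65 + delivery 1623.31 = 14022.66

Seller: AUD 212569.13; buyer: AUD 14022.66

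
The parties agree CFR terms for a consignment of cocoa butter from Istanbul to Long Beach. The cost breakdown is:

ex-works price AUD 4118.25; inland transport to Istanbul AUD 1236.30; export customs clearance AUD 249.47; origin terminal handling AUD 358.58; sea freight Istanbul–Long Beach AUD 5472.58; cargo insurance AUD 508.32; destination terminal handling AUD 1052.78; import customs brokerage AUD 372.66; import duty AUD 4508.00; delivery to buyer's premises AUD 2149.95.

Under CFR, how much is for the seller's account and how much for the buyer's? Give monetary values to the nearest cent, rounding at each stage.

Seller: AUD 11435.18; buyer: AUD 8591.71

CFR: the seller pays costs through ocean freight to the destination port, but not insurance.
Seller's account: goods 4118.25 + inland to port 1236.30 + export clearance 249.47 + origin terminal 358.58 + freight 5472.58 = 11435.18
Buyer's account: insurance 508.32 + destination terminal 1052.78 + brokerage 372.66 + duty 4508.00 + delivery 2149.95 = 8591.71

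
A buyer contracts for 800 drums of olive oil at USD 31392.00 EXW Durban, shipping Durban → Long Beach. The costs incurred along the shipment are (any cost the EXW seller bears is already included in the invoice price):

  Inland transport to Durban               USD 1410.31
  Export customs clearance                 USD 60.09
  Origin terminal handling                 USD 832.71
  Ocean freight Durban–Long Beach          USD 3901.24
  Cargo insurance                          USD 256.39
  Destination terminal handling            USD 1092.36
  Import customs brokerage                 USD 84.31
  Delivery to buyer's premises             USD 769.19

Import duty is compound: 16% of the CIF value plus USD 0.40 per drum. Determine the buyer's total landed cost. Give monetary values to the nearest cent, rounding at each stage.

EXW: the seller makes goods available at their premises; the buyer bears all onward costs.
CIF value = EXW price + inland to port + export clearance + origin terminal + freight + insurance = 31392.00 + 1410.31 + 60.09 + 832.71 + 3901.24 + 256.39 = 37852.74
Ad valorem component: 37852.74 × 16% = 6056.44
Specific component: 800 × 0.40 = 320.00
Import duty = 6056.44 + 320.00 = 6376.44
Buyer bears: inland to port 1410.31 + export clearance 60.09 + origin terminal 832.71 + freight 3901.24 + insurance 256.39 + destination terminal 1092.36 + brokerage 84.31 + delivery 769.19 + duty 6376.44 = 14783.04
Landed cost = invoice 31392.00 + 14783.04 = 46175.04

Total landed cost: USD 46175.04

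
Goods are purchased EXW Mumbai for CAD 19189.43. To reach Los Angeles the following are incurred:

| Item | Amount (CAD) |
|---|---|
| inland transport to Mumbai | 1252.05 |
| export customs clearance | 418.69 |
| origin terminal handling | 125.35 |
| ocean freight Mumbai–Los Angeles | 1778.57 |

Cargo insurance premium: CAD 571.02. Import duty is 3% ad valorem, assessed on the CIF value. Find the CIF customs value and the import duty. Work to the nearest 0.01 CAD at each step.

CIF = EXW price + pre-shipment costs + freight + insurance
CIF = 19189.43 + 1252.05 + 418.69 + 125.35 + 1778.57 + 571.02 = 23335.11
Import duty = 23335.11 × 3% = 700.05

CIF value: CAD 23335.11; import duty: CAD 700.05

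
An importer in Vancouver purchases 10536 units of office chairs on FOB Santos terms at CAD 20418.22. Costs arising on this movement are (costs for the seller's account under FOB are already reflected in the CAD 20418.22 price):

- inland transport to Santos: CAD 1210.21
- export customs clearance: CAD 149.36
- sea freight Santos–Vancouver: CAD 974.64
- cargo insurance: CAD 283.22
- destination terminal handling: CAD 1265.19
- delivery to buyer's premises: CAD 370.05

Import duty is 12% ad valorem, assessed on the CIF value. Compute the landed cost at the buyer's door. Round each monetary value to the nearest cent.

FOB: the seller bears costs until goods are on board at the origin port; the buyer bears freight, insurance and all costs thereafter.
Already in the invoice (seller's account under FOB): inland to port, export clearance — exclude.
CIF value = FOB price + freight + insurance = 20418.22 + 974.64 + 283.22 = 21676.08
Import duty = 21676.08 × 12% = 2601.13
Buyer bears: freight 974.64 + insurance 283.22 + destination terminal 1265.19 + delivery 370.05 + duty 2601.13 = 5494.23
Landed cost = invoice 20418.22 + 5494.23 = 25912.45

Total landed cost: CAD 25912.45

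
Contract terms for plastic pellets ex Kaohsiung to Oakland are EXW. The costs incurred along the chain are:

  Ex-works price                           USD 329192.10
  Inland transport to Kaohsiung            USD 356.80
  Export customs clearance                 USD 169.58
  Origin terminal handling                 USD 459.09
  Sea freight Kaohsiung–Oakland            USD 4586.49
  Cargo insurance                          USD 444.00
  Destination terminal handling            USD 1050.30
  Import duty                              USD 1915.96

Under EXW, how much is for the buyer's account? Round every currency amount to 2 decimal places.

Buyer's account: USD 8982.22

EXW: the seller makes goods available at their premises; the buyer bears all onward costs.
Seller's account: goods 329192.10 = 329192.10
Buyer's account: inland to port 356.80 + export clearance 169.58 + origin terminal 459.09 + freight 4586.49 + insurance 444.00 + destination terminal 1050.30 + duty 1915.96 = 8982.22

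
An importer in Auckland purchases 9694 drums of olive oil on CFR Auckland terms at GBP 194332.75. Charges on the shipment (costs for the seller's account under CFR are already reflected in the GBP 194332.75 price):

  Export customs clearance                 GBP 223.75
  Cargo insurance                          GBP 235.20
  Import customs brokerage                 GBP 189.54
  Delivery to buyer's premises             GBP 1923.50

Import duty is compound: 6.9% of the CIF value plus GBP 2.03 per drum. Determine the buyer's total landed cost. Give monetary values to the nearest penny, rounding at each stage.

Total landed cost: GBP 229785.00

CFR: the seller pays costs through ocean freight to the destination port, but not insurance.
Already in the invoice (seller's account under CFR): export clearance — exclude.
CIF value = CFR price + insurance = 194332.75 + 235.20 = 194567.95
Ad valorem component: 194567.95 × 6.9% = 13425.19
Specific component: 9694 × 2.03 = 19678.82
Import duty = 13425.19 + 19678.82 = 33104.01
Buyer bears: insurance 235.20 + brokerage 189.54 + delivery 1923.50 + duty 33104.01 = 35452.25
Landed cost = invoice 194332.75 + 35452.25 = 229785.00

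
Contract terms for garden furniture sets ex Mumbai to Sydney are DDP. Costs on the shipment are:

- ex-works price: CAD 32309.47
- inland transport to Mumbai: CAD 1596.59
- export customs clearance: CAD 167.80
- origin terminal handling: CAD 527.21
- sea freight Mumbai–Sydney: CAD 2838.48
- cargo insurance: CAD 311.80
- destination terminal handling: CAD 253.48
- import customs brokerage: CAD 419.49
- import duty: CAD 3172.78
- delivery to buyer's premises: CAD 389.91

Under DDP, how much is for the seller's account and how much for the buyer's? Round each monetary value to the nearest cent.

DDP: the seller bears all costs including import duty.
Seller's account: goods 32309.47 + inland to port 1596.59 + export clearance 167.80 + origin terminal 527.21 + freight 2838.48 + insurance 311.80 + destination terminal 253.48 + brokerage 419.49 + duty 3172.78 + delivery 389.91 = 41987.01
Buyer's account: 0.00

Seller: CAD 41987.01; buyer: CAD 0.00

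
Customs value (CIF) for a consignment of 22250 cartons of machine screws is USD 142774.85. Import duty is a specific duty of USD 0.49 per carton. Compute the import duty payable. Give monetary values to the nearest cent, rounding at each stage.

Import duty = 22250 × 0.49 = 10902.50

Import duty: USD 10902.50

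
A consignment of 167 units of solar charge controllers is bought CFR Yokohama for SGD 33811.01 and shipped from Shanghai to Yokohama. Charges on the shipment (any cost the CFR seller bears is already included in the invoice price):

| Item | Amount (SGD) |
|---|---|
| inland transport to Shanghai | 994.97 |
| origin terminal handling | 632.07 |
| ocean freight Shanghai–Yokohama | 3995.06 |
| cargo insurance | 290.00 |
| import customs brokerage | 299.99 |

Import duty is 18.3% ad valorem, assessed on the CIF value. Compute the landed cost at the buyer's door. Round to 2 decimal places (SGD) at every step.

Total landed cost: SGD 40641.48

CFR: the seller pays costs through ocean freight to the destination port, but not insurance.
Already in the invoice (seller's account under CFR): inland to port, origin terminal, freight — exclude.
CIF value = CFR price + insurance = 33811.01 + 290.00 = 34101.01
Import duty = 34101.01 × 18.3% = 6240.48
Buyer bears: insurance 290.00 + brokerage 299.99 + duty 6240.48 = 6830.47
Landed cost = invoice 33811.01 + 6830.47 = 40641.48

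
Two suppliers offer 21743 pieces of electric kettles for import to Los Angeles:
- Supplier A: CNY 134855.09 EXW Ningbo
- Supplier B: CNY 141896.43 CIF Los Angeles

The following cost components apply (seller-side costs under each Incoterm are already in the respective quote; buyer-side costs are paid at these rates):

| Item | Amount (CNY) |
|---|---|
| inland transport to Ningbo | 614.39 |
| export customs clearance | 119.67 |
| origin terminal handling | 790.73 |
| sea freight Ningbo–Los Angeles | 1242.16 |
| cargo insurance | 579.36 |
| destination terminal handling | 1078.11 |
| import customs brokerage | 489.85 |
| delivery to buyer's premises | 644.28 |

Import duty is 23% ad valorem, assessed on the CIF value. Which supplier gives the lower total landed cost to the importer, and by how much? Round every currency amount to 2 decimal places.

Supplier A is cheaper by CNY 4544.89

Supplier A (EXW):
CIF value = EXW price + inland to port + export clearance + origin terminal + freight + insurance = 134855.09 + 614.39 + 119.67 + 790.73 + 1242.16 + 579.36 = 138201.40
Import duty = 138201.40 × 23% = 31786.32
Buyer bears (A): 614.39 + 119.67 + 790.73 + 1242.16 + 579.36 + 1078.11 + 489.85 + 644.28 = 5558.55
Landed cost (A) = invoice 134855.09 + 5558.55 + duty 31786.32 = 172199.96
Supplier B (CIF):
The CIF price already equals the CIF value: 141896.43
Import duty = 141896.43 × 23% = 32636.18
Buyer bears (B): 1078.11 + 489.85 + 644.28 = 2212.24
Landed cost (B) = invoice 141896.43 + 2212.24 + duty 32636.18 = 176744.85
Difference = |172199.96 − 176744.85| = 4544.89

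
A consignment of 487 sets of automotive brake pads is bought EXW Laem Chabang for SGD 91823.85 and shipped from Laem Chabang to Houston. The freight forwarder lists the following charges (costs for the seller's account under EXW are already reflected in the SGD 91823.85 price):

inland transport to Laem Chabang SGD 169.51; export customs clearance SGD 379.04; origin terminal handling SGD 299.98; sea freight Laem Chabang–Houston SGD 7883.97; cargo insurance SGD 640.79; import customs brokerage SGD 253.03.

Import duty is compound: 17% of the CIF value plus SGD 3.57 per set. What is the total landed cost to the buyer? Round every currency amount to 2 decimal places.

EXW: the seller makes goods available at their premises; the buyer bears all onward costs.
CIF value = EXW price + inland to port + export clearance + origin terminal + freight + insurance = 91823.85 + 169.51 + 379.04 + 299.98 + 7883.97 + 640.79 = 101197.14
Ad valorem component: 101197.14 × 17% = 17203.51
Specific component: 487 × 3.57 = 1738.59
Import duty = 17203.51 + 1738.59 = 18942.10
Buyer bears: inland to port 169.51 + export clearance 379.04 + origin terminal 299.98 + freight 7883.97 + insurance 640.79 + brokerage 253.03 + duty 18942.10 = 28568.42
Landed cost = invoice 91823.85 + 28568.42 = 120392.27

Total landed cost: SGD 120392.27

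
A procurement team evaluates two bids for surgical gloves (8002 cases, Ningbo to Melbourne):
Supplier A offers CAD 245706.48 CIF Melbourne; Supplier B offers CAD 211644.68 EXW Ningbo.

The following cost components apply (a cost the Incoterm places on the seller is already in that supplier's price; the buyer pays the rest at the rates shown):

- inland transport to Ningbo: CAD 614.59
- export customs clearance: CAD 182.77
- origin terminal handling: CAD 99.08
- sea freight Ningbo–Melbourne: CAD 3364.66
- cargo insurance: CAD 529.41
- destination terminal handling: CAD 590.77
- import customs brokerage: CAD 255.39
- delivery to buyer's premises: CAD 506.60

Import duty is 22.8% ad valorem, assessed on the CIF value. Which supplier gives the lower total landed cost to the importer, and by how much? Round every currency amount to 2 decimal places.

Supplier A (CIF):
The CIF price already equals the CIF value: 245706.48
Import duty = 245706.48 × 22.8% = 56021.08
Buyer bears (A): 590.77 + 255.39 + 506.60 = 1352.76
Landed cost (A) = invoice 245706.48 + 1352.76 + duty 56021.08 = 303080.32
Supplier B (EXW):
CIF value = EXW price + inland to port + export clearance + origin terminal + freight + insurance = 211644.68 + 614.59 + 182.77 + 99.08 + 3364.66 + 529.41 = 216435.19
Import duty = 216435.19 × 22.8% = 49347.22
Buyer bears (B): 614.59 + 182.77 + 99.08 + 3364.66 + 529.41 + 590.77 + 255.39 + 506.60 = 6143.27
Landed cost (B) = invoice 211644.68 + 6143.27 + duty 49347.22 = 267135.17
Difference = |303080.32 − 267135.17| = 35945.15

Supplier B is cheaper by CAD 35945.15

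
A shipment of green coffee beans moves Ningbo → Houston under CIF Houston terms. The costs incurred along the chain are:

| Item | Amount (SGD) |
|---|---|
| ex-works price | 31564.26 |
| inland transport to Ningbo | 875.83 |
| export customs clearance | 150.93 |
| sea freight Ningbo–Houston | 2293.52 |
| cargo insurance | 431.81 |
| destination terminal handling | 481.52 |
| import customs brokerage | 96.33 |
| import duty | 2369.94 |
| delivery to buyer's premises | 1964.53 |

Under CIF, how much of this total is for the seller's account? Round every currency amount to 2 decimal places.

CIF: the seller pays costs through ocean freight and marine insurance to the destination port.
Seller's account: goods 31564.26 + inland to port 875.83 + export clearance 150.93 + freight 2293.52 + insurance 431.81 = 35316.35
Buyer's account: destination terminal 481.52 + brokerage 96.33 + duty 2369.94 + delivery 1964.53 = 4912.32

Seller's account: SGD 35316.35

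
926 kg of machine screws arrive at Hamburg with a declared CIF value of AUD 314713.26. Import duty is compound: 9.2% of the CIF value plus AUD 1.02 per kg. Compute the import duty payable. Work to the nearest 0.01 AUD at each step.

Import duty: AUD 29898.14

Ad valorem component: 314713.26 × 9.2% = 28953.62
Specific component: 926 × 1.02 = 944.52
Import duty = 28953.62 + 944.52 = 29898.14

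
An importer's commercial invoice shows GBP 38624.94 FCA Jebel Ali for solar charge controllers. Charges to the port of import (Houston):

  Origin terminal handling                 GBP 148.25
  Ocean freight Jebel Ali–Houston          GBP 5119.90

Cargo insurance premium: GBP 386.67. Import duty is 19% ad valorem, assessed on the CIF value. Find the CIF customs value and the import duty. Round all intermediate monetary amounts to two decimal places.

CIF value: GBP 44279.76; import duty: GBP 8413.15

CIF = FCA price + pre-shipment costs + freight + insurance
CIF = 38624.94 + 148.25 + 5119.90 + 386.67 = 44279.76
Import duty = 44279.76 × 19% = 8413.15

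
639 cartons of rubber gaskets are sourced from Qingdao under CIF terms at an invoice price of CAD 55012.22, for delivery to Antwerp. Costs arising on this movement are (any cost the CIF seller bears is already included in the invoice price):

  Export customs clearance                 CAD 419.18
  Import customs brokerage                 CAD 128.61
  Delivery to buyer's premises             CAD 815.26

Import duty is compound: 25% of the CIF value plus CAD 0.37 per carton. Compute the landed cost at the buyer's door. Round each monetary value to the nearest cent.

Total landed cost: CAD 69945.58

CIF: the seller pays costs through ocean freight and marine insurance to the destination port.
Already in the invoice (seller's account under CIF): export clearance — exclude.
The CIF price already equals the CIF value: 55012.22
Ad valorem component: 55012.22 × 25% = 13753.06
Specific component: 639 × 0.37 = 236.43
Import duty = 13753.06 + 236.43 = 13989.49
Buyer bears: brokerage 128.61 + delivery 815.26 + duty 13989.49 = 14933.36
Landed cost = invoice 55012.22 + 14933.36 = 69945.58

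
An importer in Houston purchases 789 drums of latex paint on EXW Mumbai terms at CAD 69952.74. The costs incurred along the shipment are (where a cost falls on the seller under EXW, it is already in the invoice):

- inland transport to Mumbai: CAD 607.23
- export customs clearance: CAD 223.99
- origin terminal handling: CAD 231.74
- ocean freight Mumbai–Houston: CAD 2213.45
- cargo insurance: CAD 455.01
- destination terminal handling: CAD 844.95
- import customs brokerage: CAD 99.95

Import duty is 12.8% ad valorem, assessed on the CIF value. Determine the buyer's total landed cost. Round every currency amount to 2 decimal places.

EXW: the seller makes goods available at their premises; the buyer bears all onward costs.
CIF value = EXW price + inland to port + export clearance + origin terminal + freight + insurance = 69952.74 + 607.23 + 223.99 + 231.74 + 2213.45 + 455.01 = 73684.16
Import duty = 73684.16 × 12.8% = 9431.57
Buyer bears: inland to port 607.23 + export clearance 223.99 + origin terminal 231.74 + freight 2213.45 + insurance 455.01 + destination terminal 844.95 + brokerage 99.95 + duty 9431.57 = 14107.89
Landed cost = invoice 69952.74 + 14107.89 = 84060.63

Total landed cost: CAD 84060.63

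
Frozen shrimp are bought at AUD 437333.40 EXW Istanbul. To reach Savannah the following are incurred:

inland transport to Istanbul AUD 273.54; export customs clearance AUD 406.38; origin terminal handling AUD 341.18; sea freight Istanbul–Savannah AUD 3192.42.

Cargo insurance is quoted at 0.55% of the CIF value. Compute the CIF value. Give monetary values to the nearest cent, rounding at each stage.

CIF value: AUD 443988.86

Let C be the CIF value. C = EXW price + pre-shipment costs + freight + 0.55% × C
C − 0.55% × C = 437333.40 + 273.54 + 406.38 + 341.18 + 3192.42
0.9945 × C = 441546.92
C = 441546.92 / 0.9945 = 443988.86
Insurance premium = 0.55% × 443988.86 = 2441.94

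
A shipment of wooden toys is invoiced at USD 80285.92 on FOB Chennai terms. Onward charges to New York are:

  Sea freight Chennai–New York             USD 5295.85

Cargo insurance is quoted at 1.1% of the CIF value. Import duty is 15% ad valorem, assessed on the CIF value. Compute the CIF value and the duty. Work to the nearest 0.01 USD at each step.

CIF value: USD 86533.64; import duty: USD 12980.05

Let C be the CIF value. C = FOB price + freight + 1.1% × C
C − 1.1% × C = 80285.92 + 5295.85
0.989 × C = 85581.77
C = 85581.77 / 0.989 = 86533.64
Insurance premium = 1.1% × 86533.64 = 951.87
Import duty = 86533.64 × 15% = 12980.05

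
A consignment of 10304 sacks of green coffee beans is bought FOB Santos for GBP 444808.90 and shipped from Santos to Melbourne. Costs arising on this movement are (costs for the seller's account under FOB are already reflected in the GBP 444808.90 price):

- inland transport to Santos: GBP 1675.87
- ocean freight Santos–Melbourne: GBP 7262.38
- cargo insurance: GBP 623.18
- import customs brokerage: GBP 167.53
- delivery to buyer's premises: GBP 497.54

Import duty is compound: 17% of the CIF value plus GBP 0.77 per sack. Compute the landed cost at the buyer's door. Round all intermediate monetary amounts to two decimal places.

FOB: the seller bears costs until goods are on board at the origin port; the buyer bears freight, insurance and all costs thereafter.
Already in the invoice (seller's account under FOB): inland to port — exclude.
CIF value = FOB price + freight + insurance = 444808.90 + 7262.38 + 623.18 = 452694.46
Ad valorem component: 452694.46 × 17% = 76958.06
Specific component: 10304 × 0.77 = 7934.08
Import duty = 76958.06 + 7934.08 = 84892.14
Buyer bears: freight 7262.38 + insurance 623.18 + brokerage 167.53 + delivery 497.54 + duty 84892.14 = 93442.77
Landed cost = invoice 444808.90 + 93442.77 = 538251.67

Total landed cost: GBP 538251.67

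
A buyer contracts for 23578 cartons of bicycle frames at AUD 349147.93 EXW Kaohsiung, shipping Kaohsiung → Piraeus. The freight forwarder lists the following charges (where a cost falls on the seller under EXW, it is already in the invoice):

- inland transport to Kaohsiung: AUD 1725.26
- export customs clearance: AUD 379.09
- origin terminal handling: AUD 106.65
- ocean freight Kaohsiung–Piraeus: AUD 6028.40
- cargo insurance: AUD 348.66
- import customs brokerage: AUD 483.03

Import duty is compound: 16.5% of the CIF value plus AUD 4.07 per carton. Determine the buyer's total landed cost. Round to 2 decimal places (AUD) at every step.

Total landed cost: AUD 513207.92

EXW: the seller makes goods available at their premises; the buyer bears all onward costs.
CIF value = EXW price + inland to port + export clearance + origin terminal + freight + insurance = 349147.93 + 1725.26 + 379.09 + 106.65 + 6028.40 + 348.66 = 357735.99
Ad valorem component: 357735.99 × 16.5% = 59026.44
Specific component: 23578 × 4.07 = 95962.46
Import duty = 59026.44 + 95962.46 = 154988.90
Buyer bears: inland to port 1725.26 + export clearance 379.09 + origin terminal 106.65 + freight 6028.40 + insurance 348.66 + brokerage 483.03 + duty 154988.90 = 164059.99
Landed cost = invoice 349147.93 + 164059.99 = 513207.92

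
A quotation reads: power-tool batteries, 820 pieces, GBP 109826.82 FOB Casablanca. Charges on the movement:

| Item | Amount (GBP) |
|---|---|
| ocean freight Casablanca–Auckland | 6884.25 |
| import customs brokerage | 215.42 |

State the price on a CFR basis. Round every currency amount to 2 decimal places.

Not relevant to the conversion: brokerage — on the buyer under both terms; not part of either seller's price.
From FOB to CFR, the seller additionally bears: freight.
CFR price = 109826.82 + 6884.25 = 116711.07

CFR price: GBP 116711.07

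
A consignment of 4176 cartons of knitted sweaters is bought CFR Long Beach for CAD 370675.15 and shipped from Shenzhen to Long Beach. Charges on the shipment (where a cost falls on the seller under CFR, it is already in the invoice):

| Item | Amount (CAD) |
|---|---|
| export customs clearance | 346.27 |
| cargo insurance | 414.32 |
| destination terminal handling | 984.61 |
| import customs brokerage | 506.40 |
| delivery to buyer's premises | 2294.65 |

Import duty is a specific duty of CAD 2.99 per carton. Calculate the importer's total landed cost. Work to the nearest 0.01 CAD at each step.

CFR: the seller pays costs through ocean freight to the destination port, but not insurance.
Already in the invoice (seller's account under CFR): export clearance — exclude.
CIF value = CFR price + insurance = 370675.15 + 414.32 = 371089.47
Import duty = 4176 × 2.99 = 12486.24
Buyer bears: insurance 414.32 + destination terminal 984.61 + brokerage 506.40 + delivery 2294.65 + duty 12486.24 = 16686.22
Landed cost = invoice 370675.15 + 16686.22 = 387361.37

Total landed cost: CAD 387361.37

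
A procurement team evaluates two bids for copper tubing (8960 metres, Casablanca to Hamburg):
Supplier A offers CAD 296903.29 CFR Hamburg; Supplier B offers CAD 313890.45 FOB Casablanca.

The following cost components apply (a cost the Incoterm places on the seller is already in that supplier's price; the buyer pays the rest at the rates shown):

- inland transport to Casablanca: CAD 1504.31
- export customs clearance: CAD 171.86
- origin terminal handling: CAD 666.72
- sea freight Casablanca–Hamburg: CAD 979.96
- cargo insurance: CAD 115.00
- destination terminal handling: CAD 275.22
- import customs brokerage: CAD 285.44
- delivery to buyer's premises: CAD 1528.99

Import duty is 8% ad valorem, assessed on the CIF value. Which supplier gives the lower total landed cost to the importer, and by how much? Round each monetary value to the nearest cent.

Supplier A is cheaper by CAD 19404.49

Supplier A (CFR):
CIF value = CFR price + insurance = 296903.29 + 115.00 = 297018.29
Import duty = 297018.29 × 8% = 23761.46
Buyer bears (A): 115.00 + 275.22 + 285.44 + 1528.99 = 2204.65
Landed cost (A) = invoice 296903.29 + 2204.65 + duty 23761.46 = 322869.40
Supplier B (FOB):
CIF value = FOB price + freight + insurance = 313890.45 + 979.96 + 115.00 = 314985.41
Import duty = 314985.41 × 8% = 25198.83
Buyer bears (B): 979.96 + 115.00 + 275.22 + 285.44 + 1528.99 = 3184.61
Landed cost (B) = invoice 313890.45 + 3184.61 + duty 25198.83 = 342273.89
Difference = |322869.40 − 342273.89| = 19404.49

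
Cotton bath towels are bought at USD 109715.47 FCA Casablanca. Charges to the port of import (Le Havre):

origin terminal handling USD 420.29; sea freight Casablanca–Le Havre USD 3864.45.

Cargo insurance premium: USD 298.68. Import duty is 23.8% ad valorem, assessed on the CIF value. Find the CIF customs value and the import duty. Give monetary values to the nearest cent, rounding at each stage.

CIF = FCA price + pre-shipment costs + freight + insurance
CIF = 109715.47 + 420.29 + 3864.45 + 298.68 = 114298.89
Import duty = 114298.89 × 23.8% = 27203.14

CIF value: USD 114298.89; import duty: USD 27203.14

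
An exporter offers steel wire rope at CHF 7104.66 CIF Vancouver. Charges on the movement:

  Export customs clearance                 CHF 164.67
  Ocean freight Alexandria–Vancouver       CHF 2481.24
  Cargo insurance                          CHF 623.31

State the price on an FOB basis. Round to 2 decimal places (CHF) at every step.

Not relevant to the conversion: export clearance — on the seller under both CIF and FOB; already in the CIF price and stays in the FOB price.
From CIF to FOB, the seller no longer bears: freight, insurance.
FOB price = 7104.66 − 2481.24 − 623.31 = 4000.11

FOB price: CHF 4000.11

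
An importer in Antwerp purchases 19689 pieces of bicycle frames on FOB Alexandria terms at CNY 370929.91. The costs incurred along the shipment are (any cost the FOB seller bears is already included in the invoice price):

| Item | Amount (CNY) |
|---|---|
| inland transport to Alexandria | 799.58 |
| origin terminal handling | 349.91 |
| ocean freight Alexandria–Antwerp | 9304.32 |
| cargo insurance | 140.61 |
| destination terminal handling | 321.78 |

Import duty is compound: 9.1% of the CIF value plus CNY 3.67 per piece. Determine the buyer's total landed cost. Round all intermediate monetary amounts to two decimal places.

Total landed cost: CNY 487569.36

FOB: the seller bears costs until goods are on board at the origin port; the buyer bears freight, insurance and all costs thereafter.
Already in the invoice (seller's account under FOB): inland to port, origin terminal — exclude.
CIF value = FOB price + freight + insurance = 370929.91 + 9304.32 + 140.61 = 380374.84
Ad valorem component: 380374.84 × 9.1% = 34614.11
Specific component: 19689 × 3.67 = 72258.63
Import duty = 34614.11 + 72258.63 = 106872.74
Buyer bears: freight 9304.32 + insurance 140.61 + destination terminal 321.78 + duty 106872.74 = 116639.45
Landed cost = invoice 370929.91 + 116639.45 = 487569.36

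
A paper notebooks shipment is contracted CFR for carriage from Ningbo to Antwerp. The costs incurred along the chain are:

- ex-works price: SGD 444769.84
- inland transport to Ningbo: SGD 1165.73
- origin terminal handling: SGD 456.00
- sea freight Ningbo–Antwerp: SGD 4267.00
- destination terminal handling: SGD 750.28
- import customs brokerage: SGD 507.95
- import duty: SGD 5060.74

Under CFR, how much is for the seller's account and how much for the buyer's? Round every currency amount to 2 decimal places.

CFR: the seller pays costs through ocean freight to the destination port, but not insurance.
Seller's account: goods 444769.84 + inland to port 1165.73 + origin terminal 456.00 + freight 4267.00 = 450658.57
Buyer's account: destination terminal 750.28 + brokerage 507.95 + duty 5060.74 = 6318.97

Seller: SGD 450658.57; buyer: SGD 6318.97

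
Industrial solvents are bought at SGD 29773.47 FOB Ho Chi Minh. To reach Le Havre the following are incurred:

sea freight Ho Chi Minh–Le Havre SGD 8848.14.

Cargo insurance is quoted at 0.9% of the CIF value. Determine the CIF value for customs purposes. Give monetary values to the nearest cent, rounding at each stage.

Let C be the CIF value. C = FOB price + freight + 0.9% × C
C − 0.9% × C = 29773.47 + 8848.14
0.991 × C = 38621.61
C = 38621.61 / 0.991 = 38972.36
Insurance premium = 0.9% × 38972.36 = 350.75

CIF value: SGD 38972.36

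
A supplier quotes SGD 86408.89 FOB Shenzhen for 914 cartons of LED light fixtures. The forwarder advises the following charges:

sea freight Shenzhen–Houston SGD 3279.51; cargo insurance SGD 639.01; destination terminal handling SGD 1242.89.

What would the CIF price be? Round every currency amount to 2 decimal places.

CIF price: SGD 90327.41

Not relevant to the conversion: destination terminal — on the buyer under both terms; not part of either seller's price.
From FOB to CIF, the seller additionally bears: freight, insurance.
CIF price = 86408.89 + 3279.51 + 639.01 = 90327.41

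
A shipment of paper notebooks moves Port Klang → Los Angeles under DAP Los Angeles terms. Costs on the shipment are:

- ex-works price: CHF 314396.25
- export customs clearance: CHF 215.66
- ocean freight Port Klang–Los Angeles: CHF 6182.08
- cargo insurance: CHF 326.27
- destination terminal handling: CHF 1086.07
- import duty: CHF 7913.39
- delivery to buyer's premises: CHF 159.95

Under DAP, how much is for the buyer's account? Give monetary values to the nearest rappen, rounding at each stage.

Buyer's account: CHF 7913.39

DAP: the seller bears all costs to the named destination except import duty and clearance.
Seller's account: goods 314396.25 + export clearance 215.66 + freight 6182.08 + insurance 326.27 + destination terminal 1086.07 + delivery 159.95 = 322366.28
Buyer's account: duty 7913.39 = 7913.39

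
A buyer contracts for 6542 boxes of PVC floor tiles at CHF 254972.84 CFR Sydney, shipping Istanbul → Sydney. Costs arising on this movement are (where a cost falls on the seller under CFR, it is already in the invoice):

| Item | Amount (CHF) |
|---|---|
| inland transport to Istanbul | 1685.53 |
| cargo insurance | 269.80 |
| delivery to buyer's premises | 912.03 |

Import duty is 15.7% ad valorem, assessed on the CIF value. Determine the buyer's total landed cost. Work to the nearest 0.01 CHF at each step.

Total landed cost: CHF 296227.76

CFR: the seller pays costs through ocean freight to the destination port, but not insurance.
Already in the invoice (seller's account under CFR): inland to port — exclude.
CIF value = CFR price + insurance = 254972.84 + 269.80 = 255242.64
Import duty = 255242.64 × 15.7% = 40073.09
Buyer bears: insurance 269.80 + delivery 912.03 + duty 40073.09 = 41254.92
Landed cost = invoice 254972.84 + 41254.92 = 296227.76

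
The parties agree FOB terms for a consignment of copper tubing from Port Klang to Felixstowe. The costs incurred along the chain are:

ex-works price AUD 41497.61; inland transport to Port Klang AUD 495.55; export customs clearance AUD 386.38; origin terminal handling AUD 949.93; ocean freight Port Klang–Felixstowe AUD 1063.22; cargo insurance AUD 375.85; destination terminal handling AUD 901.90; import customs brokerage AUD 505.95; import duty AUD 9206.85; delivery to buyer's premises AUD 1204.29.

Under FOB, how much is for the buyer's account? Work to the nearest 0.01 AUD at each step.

Buyer's account: AUD 13258.06

FOB: the seller bears costs until goods are on board at the origin port; the buyer bears freight, insurance and all costs thereafter.
Seller's account: goods 41497.61 + inland to port 495.55 + export clearance 386.38 + origin terminal 949.93 = 43329.47
Buyer's account: freight 1063.22 + insurance 375.85 + destination terminal 901.90 + brokerage 505.95 + duty 9206.85 + delivery 1204.29 = 13258.06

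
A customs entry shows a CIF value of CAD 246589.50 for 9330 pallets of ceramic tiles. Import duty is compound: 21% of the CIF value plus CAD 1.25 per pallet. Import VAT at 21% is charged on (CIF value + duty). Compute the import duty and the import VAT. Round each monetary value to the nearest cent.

Import duty: CAD 63446.30; import VAT: CAD 65107.52

Ad valorem component: 246589.50 × 21% = 51783.80
Specific component: 9330 × 1.25 = 11662.50
Import duty = 51783.80 + 11662.50 = 63446.30
VAT base = CIF + duty = 246589.50 + 63446.30 = 310035.80
Import VAT = 310035.80 × 21% = 65107.52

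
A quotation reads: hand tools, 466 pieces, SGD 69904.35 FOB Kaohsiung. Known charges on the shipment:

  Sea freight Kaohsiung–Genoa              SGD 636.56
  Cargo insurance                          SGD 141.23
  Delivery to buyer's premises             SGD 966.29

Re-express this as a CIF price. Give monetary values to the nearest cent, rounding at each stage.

Not relevant to the conversion: delivery — on the buyer under both terms; not part of either seller's price.
From FOB to CIF, the seller additionally bears: freight, insurance.
CIF price = 69904.35 + 636.56 + 141.23 = 70682.14

CIF price: SGD 70682.14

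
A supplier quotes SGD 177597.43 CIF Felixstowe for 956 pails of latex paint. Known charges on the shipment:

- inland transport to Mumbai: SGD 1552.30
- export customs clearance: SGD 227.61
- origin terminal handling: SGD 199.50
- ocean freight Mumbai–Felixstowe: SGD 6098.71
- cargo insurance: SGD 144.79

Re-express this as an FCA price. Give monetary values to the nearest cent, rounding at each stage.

Not relevant to the conversion: inland to port, export clearance — on the seller under both CIF and FCA; already in the CIF price and stays in the FCA price.
From CIF to FCA, the seller no longer bears: origin terminal, freight, insurance.
FCA price = 177597.43 − 199.50 − 6098.71 − 144.79 = 171154.43

FCA price: SGD 171154.43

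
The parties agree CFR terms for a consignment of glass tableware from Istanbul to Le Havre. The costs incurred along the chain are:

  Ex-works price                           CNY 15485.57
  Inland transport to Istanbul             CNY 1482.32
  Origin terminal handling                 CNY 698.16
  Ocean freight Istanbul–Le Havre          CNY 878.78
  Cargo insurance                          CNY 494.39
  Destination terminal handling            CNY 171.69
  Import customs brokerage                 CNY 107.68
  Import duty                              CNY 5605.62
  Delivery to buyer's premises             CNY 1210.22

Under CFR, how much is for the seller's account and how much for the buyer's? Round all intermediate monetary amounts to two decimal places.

CFR: the seller pays costs through ocean freight to the destination port, but not insurance.
Seller's account: goods 15485.57 + inland to port 1482.32 + origin terminal 698.16 + freight 878.78 = 18544.83
Buyer's account: insurance 494.39 + destination terminal 171.69 + brokerage 107.68 + duty 5605.62 + delivery 1210.22 = 7589.60

Seller: CNY 18544.83; buyer: CNY 7589.60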